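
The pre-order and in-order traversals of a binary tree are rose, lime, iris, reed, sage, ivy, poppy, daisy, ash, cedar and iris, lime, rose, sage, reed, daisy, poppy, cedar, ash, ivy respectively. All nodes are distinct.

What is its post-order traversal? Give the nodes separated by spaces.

The first element of pre-order is the root; it splits in-order into left and right subtrees.
Root rose: left subtree has 2 nodes {iris, lime}, right has 7 {sage, reed, daisy, poppy, cedar, ash, ivy}.
  Root lime: left subtree has 1 node {iris}, right has 0 { }.
  Root reed: left subtree has 1 node {sage}, right has 5 {daisy, poppy, cedar, ash, ivy}.
    Root ivy: left subtree has 4 nodes {daisy, poppy, cedar, ash}, right has 0 { }.
      Root poppy: left subtree has 1 node {daisy}, right has 2 {cedar, ash}.
        Root ash: left subtree has 1 node {cedar}, right has 0 { }.

iris lime sage daisy cedar ash poppy ivy reed rose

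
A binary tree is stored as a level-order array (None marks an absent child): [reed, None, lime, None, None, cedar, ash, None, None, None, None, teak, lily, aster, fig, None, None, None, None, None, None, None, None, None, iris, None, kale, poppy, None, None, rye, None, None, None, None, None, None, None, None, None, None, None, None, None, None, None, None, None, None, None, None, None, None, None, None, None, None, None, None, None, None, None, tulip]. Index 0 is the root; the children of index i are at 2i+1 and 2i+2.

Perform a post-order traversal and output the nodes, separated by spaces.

iris teak kale lily cedar poppy aster tulip rye fig ash lime reed

Post-order visits the left subtree, then the right subtree, then the node.
At reed: no left child.
At reed: go right to lime.
  At lime: go left to cedar.
    At cedar: go left to teak.
      At teak: no left child.
      At teak: go right to iris.
        iris is a leaf — visit iris.
      Visit teak.
    At cedar: go right to lily.
      At lily: no left child.
      At lily: go right to kale.
        kale is a leaf — visit kale.
      Visit lily.
    Visit cedar.
  At lime: go right to ash.
    At ash: go left to aster.
      At aster: go left to poppy.
        poppy is a leaf — visit poppy.
      At aster: no right child.
      Visit aster.
    At ash: go right to fig.
      At fig: no left child.
      At fig: go right to rye.
        At rye: no left child.
        At rye: go right to tulip.
          tulip is a leaf — visit tulip.
        Visit rye.
      Visit fig.
    Visit ash.
  Visit lime.
Visit reed.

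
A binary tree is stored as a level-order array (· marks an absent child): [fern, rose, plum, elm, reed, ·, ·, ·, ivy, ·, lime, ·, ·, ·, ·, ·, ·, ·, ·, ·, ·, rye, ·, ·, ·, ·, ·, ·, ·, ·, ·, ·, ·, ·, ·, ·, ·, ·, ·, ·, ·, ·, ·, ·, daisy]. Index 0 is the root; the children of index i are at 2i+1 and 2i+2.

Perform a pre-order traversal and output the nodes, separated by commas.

fern, rose, elm, ivy, reed, lime, rye, daisy, plum

Pre-order visits the node, then its left subtree, then its right subtree.
Visit fern.
At fern: go left to rose.
  Visit rose.
  At rose: go left to elm.
    Visit elm.
    At elm: no left child.
    At elm: go right to ivy.
      ivy is a leaf — visit ivy.
  At rose: go right to reed.
    Visit reed.
    At reed: no left child.
    At reed: go right to lime.
      Visit lime.
      At lime: go left to rye.
        Visit rye.
        At rye: no left child.
        At rye: go right to daisy.
          daisy is a leaf — visit daisy.
      At lime: no right child.
At fern: go right to plum.
  plum is a leaf — visit plum.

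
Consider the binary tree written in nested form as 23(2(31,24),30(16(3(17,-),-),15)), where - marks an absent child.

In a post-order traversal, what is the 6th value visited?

16

Post-order visits the left subtree, then the right subtree, then the node.
At 23: go left to 2.
  At 2: go left to 31.
    31 is a leaf — visit 31.
  At 2: go right to 24.
    24 is a leaf — visit 24.
  Visit 2.
At 23: go right to 30.
  At 30: go left to 16.
    At 16: go left to 3.
      At 3: go left to 17.
        17 is a leaf — visit 17.
      At 3: no right child.
      Visit 3.
    At 16: no right child.
    Visit 16.
  At 30: go right to 15.
    15 is a leaf — visit 15.
  Visit 30.
Visit 23.
Full post-order sequence: 31, 24, 2, 17, 3, 16, 15, 30, 23.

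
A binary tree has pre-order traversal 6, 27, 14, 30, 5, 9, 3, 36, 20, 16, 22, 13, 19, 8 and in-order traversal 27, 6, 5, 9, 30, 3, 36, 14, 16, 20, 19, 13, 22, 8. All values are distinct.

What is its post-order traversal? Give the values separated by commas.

The first element of pre-order is the root; it splits in-order into left and right subtrees.
Root 6: left subtree has 1 node {27}, right has 12 {5, 9, 30, 3, 36, 14, 16, 20, 19, 13, 22, 8}.
  Root 14: left subtree has 5 nodes {5, 9, 30, 3, 36}, right has 6 {16, 20, 19, 13, 22, 8}.
    Root 30: left subtree has 2 nodes {5, 9}, right has 2 {3, 36}.
      Root 5: left subtree has 0 nodes { }, right has 1 {9}.
      Root 3: left subtree has 0 nodes { }, right has 1 {36}.
    Root 20: left subtree has 1 node {16}, right has 4 {19, 13, 22, 8}.
      Root 22: left subtree has 2 nodes {19, 13}, right has 1 {8}.
        Root 13: left subtree has 1 node {19}, right has 0 { }.

27, 9, 5, 36, 3, 30, 16, 19, 13, 8, 22, 20, 14, 6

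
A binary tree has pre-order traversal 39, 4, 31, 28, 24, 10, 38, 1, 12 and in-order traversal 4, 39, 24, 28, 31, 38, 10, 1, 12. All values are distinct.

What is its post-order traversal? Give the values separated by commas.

The first element of pre-order is the root; it splits in-order into left and right subtrees.
Root 39: left subtree has 1 node {4}, right has 7 {24, 28, 31, 38, 10, 1, 12}.
  Root 31: left subtree has 2 nodes {24, 28}, right has 4 {38, 10, 1, 12}.
    Root 28: left subtree has 1 node {24}, right has 0 { }.
    Root 10: left subtree has 1 node {38}, right has 2 {1, 12}.
      Root 1: left subtree has 0 nodes { }, right has 1 {12}.

4, 24, 28, 38, 12, 1, 10, 31, 39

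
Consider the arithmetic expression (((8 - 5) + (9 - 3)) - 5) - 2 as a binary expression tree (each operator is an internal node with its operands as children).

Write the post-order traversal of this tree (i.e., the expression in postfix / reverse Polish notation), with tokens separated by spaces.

8 5 - 9 3 - + 5 - 2 -

Post-order on an expression tree gives postfix notation: for each operator, emit left operand, right operand, then the operator.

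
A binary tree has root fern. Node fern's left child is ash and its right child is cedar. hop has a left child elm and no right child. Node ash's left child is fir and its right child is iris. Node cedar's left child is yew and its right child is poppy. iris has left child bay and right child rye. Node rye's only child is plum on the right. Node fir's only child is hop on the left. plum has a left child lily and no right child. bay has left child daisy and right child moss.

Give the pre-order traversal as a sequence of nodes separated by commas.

fern, ash, fir, hop, elm, iris, bay, daisy, moss, rye, plum, lily, cedar, yew, poppy

Pre-order visits the node, then its left subtree, then its right subtree.
Visit fern.
At fern: go left to ash.
  Visit ash.
  At ash: go left to fir.
    Visit fir.
    At fir: go left to hop.
      Visit hop.
      At hop: go left to elm.
        elm is a leaf — visit elm.
      At hop: no right child.
    At fir: no right child.
  At ash: go right to iris.
    Visit iris.
    At iris: go left to bay.
      Visit bay.
      At bay: go left to daisy.
        daisy is a leaf — visit daisy.
      At bay: go right to moss.
        moss is a leaf — visit moss.
    At iris: go right to rye.
      Visit rye.
      At rye: no left child.
      At rye: go right to plum.
        Visit plum.
        At plum: go left to lily.
          lily is a leaf — visit lily.
        At plum: no right child.
At fern: go right to cedar.
  Visit cedar.
  At cedar: go left to yew.
    yew is a leaf — visit yew.
  At cedar: go right to poppy.
    poppy is a leaf — visit poppy.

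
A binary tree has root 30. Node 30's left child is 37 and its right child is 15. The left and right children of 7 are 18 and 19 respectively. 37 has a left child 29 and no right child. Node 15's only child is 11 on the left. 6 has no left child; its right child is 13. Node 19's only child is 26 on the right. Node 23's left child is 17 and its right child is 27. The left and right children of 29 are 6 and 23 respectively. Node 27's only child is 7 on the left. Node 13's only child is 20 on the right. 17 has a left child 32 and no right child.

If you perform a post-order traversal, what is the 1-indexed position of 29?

12

Post-order visits the left subtree, then the right subtree, then the node.
At 30: go left to 37.
  At 37: go left to 29.
    At 29: go left to 6.
      At 6: no left child.
      At 6: go right to 13.
        At 13: no left child.
        At 13: go right to 20.
          20 is a leaf — visit 20.
        Visit 13.
      Visit 6.
    At 29: go right to 23.
      At 23: go left to 17.
        At 17: go left to 32.
          32 is a leaf — visit 32.
        At 17: no right child.
        Visit 17.
      At 23: go right to 27.
        At 27: go left to 7.
          At 7: go left to 18.
            18 is a leaf — visit 18.
          At 7: go right to 19.
            At 19: no left child.
            At 19: go right to 26.
              26 is a leaf — visit 26.
            Visit 19.
          Visit 7.
        At 27: no right child.
        Visit 27.
      Visit 23.
    Visit 29.
  At 37: no right child.
  Visit 37.
At 30: go right to 15.
  At 15: go left to 11.
    11 is a leaf — visit 11.
  At 15: no right child.
  Visit 15.
Visit 30.
Full post-order sequence: 20, 13, 6, 32, 17, 18, 26, 19, 7, 27, 23, 29, 37, 11, 15, 30.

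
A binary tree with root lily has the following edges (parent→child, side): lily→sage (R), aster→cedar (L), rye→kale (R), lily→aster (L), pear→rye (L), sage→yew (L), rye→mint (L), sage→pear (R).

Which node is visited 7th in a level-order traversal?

Level-order visits nodes level by level from the root, left to right within each level.
Level 0: lily
Level 1: aster, sage
Level 2: cedar, yew, pear
Level 3: rye
Level 4: mint, kale
Full level-order sequence: lily, aster, sage, cedar, yew, pear, rye, mint, kale.

rye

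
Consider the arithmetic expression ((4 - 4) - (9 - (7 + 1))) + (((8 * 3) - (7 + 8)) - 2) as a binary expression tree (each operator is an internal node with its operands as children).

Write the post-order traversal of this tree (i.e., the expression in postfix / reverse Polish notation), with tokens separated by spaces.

Post-order on an expression tree gives postfix notation: for each operator, emit left operand, right operand, then the operator.

4 4 - 9 7 1 + - - 8 3 * 7 8 + - 2 - +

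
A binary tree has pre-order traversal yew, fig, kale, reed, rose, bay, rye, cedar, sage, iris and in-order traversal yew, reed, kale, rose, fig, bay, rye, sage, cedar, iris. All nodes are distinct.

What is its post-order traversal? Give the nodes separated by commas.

The first element of pre-order is the root; it splits in-order into left and right subtrees.
Root yew: left subtree has 0 nodes { }, right has 9 {reed, kale, rose, fig, bay, rye, sage, cedar, iris}.
  Root fig: left subtree has 3 nodes {reed, kale, rose}, right has 5 {bay, rye, sage, cedar, iris}.
    Root kale: left subtree has 1 node {reed}, right has 1 {rose}.
    Root bay: left subtree has 0 nodes { }, right has 4 {rye, sage, cedar, iris}.
      Root rye: left subtree has 0 nodes { }, right has 3 {sage, cedar, iris}.
        Root cedar: left subtree has 1 node {sage}, right has 1 {iris}.

reed, rose, kale, sage, iris, cedar, rye, bay, fig, yew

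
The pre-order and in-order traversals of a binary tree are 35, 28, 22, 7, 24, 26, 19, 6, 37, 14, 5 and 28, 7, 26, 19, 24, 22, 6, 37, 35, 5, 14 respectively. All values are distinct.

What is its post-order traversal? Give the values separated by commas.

The first element of pre-order is the root; it splits in-order into left and right subtrees.
Root 35: left subtree has 8 nodes {28, 7, 26, 19, 24, 22, 6, 37}, right has 2 {5, 14}.
  Root 28: left subtree has 0 nodes { }, right has 7 {7, 26, 19, 24, 22, 6, 37}.
    Root 22: left subtree has 4 nodes {7, 26, 19, 24}, right has 2 {6, 37}.
      Root 7: left subtree has 0 nodes { }, right has 3 {26, 19, 24}.
        Root 24: left subtree has 2 nodes {26, 19}, right has 0 { }.
          Root 26: left subtree has 0 nodes { }, right has 1 {19}.
      Root 6: left subtree has 0 nodes { }, right has 1 {37}.
  Root 14: left subtree has 1 node {5}, right has 0 { }.

19, 26, 24, 7, 37, 6, 22, 28, 5, 14, 35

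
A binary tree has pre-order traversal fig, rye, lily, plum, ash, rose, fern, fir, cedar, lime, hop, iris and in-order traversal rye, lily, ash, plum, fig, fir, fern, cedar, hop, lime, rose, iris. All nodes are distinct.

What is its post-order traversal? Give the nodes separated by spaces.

The first element of pre-order is the root; it splits in-order into left and right subtrees.
Root fig: left subtree has 4 nodes {rye, lily, ash, plum}, right has 7 {fir, fern, cedar, hop, lime, rose, iris}.
  Root rye: left subtree has 0 nodes { }, right has 3 {lily, ash, plum}.
    Root lily: left subtree has 0 nodes { }, right has 2 {ash, plum}.
      Root plum: left subtree has 1 node {ash}, right has 0 { }.
  Root rose: left subtree has 5 nodes {fir, fern, cedar, hop, lime}, right has 1 {iris}.
    Root fern: left subtree has 1 node {fir}, right has 3 {cedar, hop, lime}.
      Root cedar: left subtree has 0 nodes { }, right has 2 {hop, lime}.
        Root lime: left subtree has 1 node {hop}, right has 0 { }.

ash plum lily rye fir hop lime cedar fern iris rose fig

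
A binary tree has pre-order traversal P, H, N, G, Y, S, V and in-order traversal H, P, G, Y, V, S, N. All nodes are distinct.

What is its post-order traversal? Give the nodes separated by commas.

The first element of pre-order is the root; it splits in-order into left and right subtrees.
Root P: left subtree has 1 node {H}, right has 5 {G, Y, V, S, N}.
  Root N: left subtree has 4 nodes {G, Y, V, S}, right has 0 { }.
    Root G: left subtree has 0 nodes { }, right has 3 {Y, V, S}.
      Root Y: left subtree has 0 nodes { }, right has 2 {V, S}.
        Root S: left subtree has 1 node {V}, right has 0 { }.

H, V, S, Y, G, N, P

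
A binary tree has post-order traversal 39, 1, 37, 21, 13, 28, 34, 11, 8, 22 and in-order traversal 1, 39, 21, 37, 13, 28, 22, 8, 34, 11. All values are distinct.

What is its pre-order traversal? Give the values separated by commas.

22, 28, 13, 21, 1, 39, 37, 8, 11, 34

The last element of post-order is the root; it splits in-order into left and right subtrees.
Root 22: left subtree has 6 nodes {1, 39, 21, 37, 13, 28}, right has 3 {8, 34, 11}.
  Root 28: left subtree has 5 nodes {1, 39, 21, 37, 13}, right has 0 { }.
    Root 13: left subtree has 4 nodes {1, 39, 21, 37}, right has 0 { }.
      Root 21: left subtree has 2 nodes {1, 39}, right has 1 {37}.
        Root 1: left subtree has 0 nodes { }, right has 1 {39}.
  Root 8: left subtree has 0 nodes { }, right has 2 {34, 11}.
    Root 11: left subtree has 1 node {34}, right has 0 { }.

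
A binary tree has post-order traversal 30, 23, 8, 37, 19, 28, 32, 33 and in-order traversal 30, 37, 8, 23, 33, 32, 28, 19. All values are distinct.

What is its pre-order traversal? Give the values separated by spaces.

The last element of post-order is the root; it splits in-order into left and right subtrees.
Root 33: left subtree has 4 nodes {30, 37, 8, 23}, right has 3 {32, 28, 19}.
  Root 37: left subtree has 1 node {30}, right has 2 {8, 23}.
    Root 8: left subtree has 0 nodes { }, right has 1 {23}.
  Root 32: left subtree has 0 nodes { }, right has 2 {28, 19}.
    Root 28: left subtree has 0 nodes { }, right has 1 {19}.

33 37 30 8 23 32 28 19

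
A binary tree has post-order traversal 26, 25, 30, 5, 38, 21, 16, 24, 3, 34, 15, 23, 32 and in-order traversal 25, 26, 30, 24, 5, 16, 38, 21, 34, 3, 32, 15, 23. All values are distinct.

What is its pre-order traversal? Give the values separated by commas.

32, 34, 24, 30, 25, 26, 16, 5, 21, 38, 3, 23, 15

The last element of post-order is the root; it splits in-order into left and right subtrees.
Root 32: left subtree has 10 nodes {25, 26, 30, 24, 5, 16, 38, 21, 34, 3}, right has 2 {15, 23}.
  Root 34: left subtree has 8 nodes {25, 26, 30, 24, 5, 16, 38, 21}, right has 1 {3}.
    Root 24: left subtree has 3 nodes {25, 26, 30}, right has 4 {5, 16, 38, 21}.
      Root 30: left subtree has 2 nodes {25, 26}, right has 0 { }.
        Root 25: left subtree has 0 nodes { }, right has 1 {26}.
      Root 16: left subtree has 1 node {5}, right has 2 {38, 21}.
        Root 21: left subtree has 1 node {38}, right has 0 { }.
  Root 23: left subtree has 1 node {15}, right has 0 { }.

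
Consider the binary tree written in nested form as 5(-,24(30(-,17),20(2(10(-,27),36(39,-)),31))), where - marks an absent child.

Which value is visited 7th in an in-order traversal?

2

In-order visits the left subtree, then the node, then the right subtree.
At 5: no left child.
Visit 5.
At 5: go right to 24.
  At 24: go left to 30.
    At 30: no left child.
    Visit 30.
    At 30: go right to 17.
      17 is a leaf — visit 17.
  Visit 24.
  At 24: go right to 20.
    At 20: go left to 2.
      At 2: go left to 10.
        At 10: no left child.
        Visit 10.
        At 10: go right to 27.
          27 is a leaf — visit 27.
      Visit 2.
      At 2: go right to 36.
        At 36: go left to 39.
          39 is a leaf — visit 39.
        Visit 36.
        At 36: no right child.
    Visit 20.
    At 20: go right to 31.
      31 is a leaf — visit 31.
Full in-order sequence: 5, 30, 17, 24, 10, 27, 2, 39, 36, 20, 31.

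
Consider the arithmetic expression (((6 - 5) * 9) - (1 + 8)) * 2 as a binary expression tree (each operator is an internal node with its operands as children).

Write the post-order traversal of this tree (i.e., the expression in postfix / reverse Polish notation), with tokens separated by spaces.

Post-order on an expression tree gives postfix notation: for each operator, emit left operand, right operand, then the operator.

6 5 - 9 * 1 8 + - 2 *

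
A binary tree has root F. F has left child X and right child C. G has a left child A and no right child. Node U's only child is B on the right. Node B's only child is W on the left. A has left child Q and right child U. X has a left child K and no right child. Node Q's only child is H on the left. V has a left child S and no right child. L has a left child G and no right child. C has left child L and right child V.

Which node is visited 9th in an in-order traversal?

In-order visits the left subtree, then the node, then the right subtree.
At F: go left to X.
  At X: go left to K.
    K is a leaf — visit K.
  Visit X.
  At X: no right child.
Visit F.
At F: go right to C.
  At C: go left to L.
    At L: go left to G.
      At G: go left to A.
        At A: go left to Q.
          At Q: go left to H.
            H is a leaf — visit H.
          Visit Q.
          At Q: no right child.
        Visit A.
        At A: go right to U.
          At U: no left child.
          Visit U.
          At U: go right to B.
            At B: go left to W.
              W is a leaf — visit W.
            Visit B.
            At B: no right child.
      Visit G.
      At G: no right child.
    Visit L.
    At L: no right child.
  Visit C.
  At C: go right to V.
    At V: go left to S.
      S is a leaf — visit S.
    Visit V.
    At V: no right child.
Full in-order sequence: K, X, F, H, Q, A, U, W, B, G, L, C, S, V.

B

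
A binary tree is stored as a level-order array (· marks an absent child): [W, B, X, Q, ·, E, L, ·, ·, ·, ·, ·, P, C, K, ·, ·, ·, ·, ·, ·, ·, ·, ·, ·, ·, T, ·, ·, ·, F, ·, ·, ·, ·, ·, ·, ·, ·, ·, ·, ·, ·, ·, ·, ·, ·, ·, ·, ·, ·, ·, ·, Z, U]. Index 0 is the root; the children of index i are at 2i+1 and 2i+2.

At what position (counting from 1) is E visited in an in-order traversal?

4

In-order visits the left subtree, then the node, then the right subtree.
At W: go left to B.
  At B: go left to Q.
    Q is a leaf — visit Q.
  Visit B.
  At B: no right child.
Visit W.
At W: go right to X.
  At X: go left to E.
    At E: no left child.
    Visit E.
    At E: go right to P.
      At P: no left child.
      Visit P.
      At P: go right to T.
        At T: go left to Z.
          Z is a leaf — visit Z.
        Visit T.
        At T: go right to U.
          U is a leaf — visit U.
  Visit X.
  At X: go right to L.
    At L: go left to C.
      C is a leaf — visit C.
    Visit L.
    At L: go right to K.
      At K: no left child.
      Visit K.
      At K: go right to F.
        F is a leaf — visit F.
Full in-order sequence: Q, B, W, E, P, Z, T, U, X, C, L, K, F.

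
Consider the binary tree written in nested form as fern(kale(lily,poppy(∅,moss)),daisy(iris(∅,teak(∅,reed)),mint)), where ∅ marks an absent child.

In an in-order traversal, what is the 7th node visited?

In-order visits the left subtree, then the node, then the right subtree.
At fern: go left to kale.
  At kale: go left to lily.
    lily is a leaf — visit lily.
  Visit kale.
  At kale: go right to poppy.
    At poppy: no left child.
    Visit poppy.
    At poppy: go right to moss.
      moss is a leaf — visit moss.
Visit fern.
At fern: go right to daisy.
  At daisy: go left to iris.
    At iris: no left child.
    Visit iris.
    At iris: go right to teak.
      At teak: no left child.
      Visit teak.
      At teak: go right to reed.
        reed is a leaf — visit reed.
  Visit daisy.
  At daisy: go right to mint.
    mint is a leaf — visit mint.
Full in-order sequence: lily, kale, poppy, moss, fern, iris, teak, reed, daisy, mint.

teak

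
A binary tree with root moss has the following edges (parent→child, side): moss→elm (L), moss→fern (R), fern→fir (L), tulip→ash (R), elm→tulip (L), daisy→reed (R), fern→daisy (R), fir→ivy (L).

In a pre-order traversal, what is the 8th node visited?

Pre-order visits the node, then its left subtree, then its right subtree.
Visit moss.
At moss: go left to elm.
  Visit elm.
  At elm: go left to tulip.
    Visit tulip.
    At tulip: no left child.
    At tulip: go right to ash.
      ash is a leaf — visit ash.
  At elm: no right child.
At moss: go right to fern.
  Visit fern.
  At fern: go left to fir.
    Visit fir.
    At fir: go left to ivy.
      ivy is a leaf — visit ivy.
    At fir: no right child.
  At fern: go right to daisy.
    Visit daisy.
    At daisy: no left child.
    At daisy: go right to reed.
      reed is a leaf — visit reed.
Full pre-order sequence: moss, elm, tulip, ash, fern, fir, ivy, daisy, reed.

daisy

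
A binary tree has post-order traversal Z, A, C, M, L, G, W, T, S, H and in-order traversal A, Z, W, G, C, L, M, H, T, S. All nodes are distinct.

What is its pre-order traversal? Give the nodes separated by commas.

The last element of post-order is the root; it splits in-order into left and right subtrees.
Root H: left subtree has 7 nodes {A, Z, W, G, C, L, M}, right has 2 {T, S}.
  Root W: left subtree has 2 nodes {A, Z}, right has 4 {G, C, L, M}.
    Root A: left subtree has 0 nodes { }, right has 1 {Z}.
    Root G: left subtree has 0 nodes { }, right has 3 {C, L, M}.
      Root L: left subtree has 1 node {C}, right has 1 {M}.
  Root S: left subtree has 1 node {T}, right has 0 { }.

H, W, A, Z, G, L, C, M, S, T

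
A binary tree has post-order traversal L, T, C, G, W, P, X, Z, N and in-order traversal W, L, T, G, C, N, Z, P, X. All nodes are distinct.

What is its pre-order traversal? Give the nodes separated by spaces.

The last element of post-order is the root; it splits in-order into left and right subtrees.
Root N: left subtree has 5 nodes {W, L, T, G, C}, right has 3 {Z, P, X}.
  Root W: left subtree has 0 nodes { }, right has 4 {L, T, G, C}.
    Root G: left subtree has 2 nodes {L, T}, right has 1 {C}.
      Root T: left subtree has 1 node {L}, right has 0 { }.
  Root Z: left subtree has 0 nodes { }, right has 2 {P, X}.
    Root X: left subtree has 1 node {P}, right has 0 { }.

N W G T L C Z X P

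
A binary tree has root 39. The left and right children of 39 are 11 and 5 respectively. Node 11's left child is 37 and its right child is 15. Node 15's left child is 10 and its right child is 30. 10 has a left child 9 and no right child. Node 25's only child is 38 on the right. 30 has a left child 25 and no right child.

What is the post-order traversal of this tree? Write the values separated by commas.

37, 9, 10, 38, 25, 30, 15, 11, 5, 39

Post-order visits the left subtree, then the right subtree, then the node.
At 39: go left to 11.
  At 11: go left to 37.
    37 is a leaf — visit 37.
  At 11: go right to 15.
    At 15: go left to 10.
      At 10: go left to 9.
        9 is a leaf — visit 9.
      At 10: no right child.
      Visit 10.
    At 15: go right to 30.
      At 30: go left to 25.
        At 25: no left child.
        At 25: go right to 38.
          38 is a leaf — visit 38.
        Visit 25.
      At 30: no right child.
      Visit 30.
    Visit 15.
  Visit 11.
At 39: go right to 5.
  5 is a leaf — visit 5.
Visit 39.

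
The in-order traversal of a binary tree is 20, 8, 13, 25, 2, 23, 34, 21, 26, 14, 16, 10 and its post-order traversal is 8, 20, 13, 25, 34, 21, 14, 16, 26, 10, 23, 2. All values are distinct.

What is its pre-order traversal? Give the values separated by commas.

The last element of post-order is the root; it splits in-order into left and right subtrees.
Root 2: left subtree has 4 nodes {20, 8, 13, 25}, right has 7 {23, 34, 21, 26, 14, 16, 10}.
  Root 25: left subtree has 3 nodes {20, 8, 13}, right has 0 { }.
    Root 13: left subtree has 2 nodes {20, 8}, right has 0 { }.
      Root 20: left subtree has 0 nodes { }, right has 1 {8}.
  Root 23: left subtree has 0 nodes { }, right has 6 {34, 21, 26, 14, 16, 10}.
    Root 10: left subtree has 5 nodes {34, 21, 26, 14, 16}, right has 0 { }.
      Root 26: left subtree has 2 nodes {34, 21}, right has 2 {14, 16}.
        Root 21: left subtree has 1 node {34}, right has 0 { }.
        Root 16: left subtree has 1 node {14}, right has 0 { }.

2, 25, 13, 20, 8, 23, 10, 26, 21, 34, 16, 14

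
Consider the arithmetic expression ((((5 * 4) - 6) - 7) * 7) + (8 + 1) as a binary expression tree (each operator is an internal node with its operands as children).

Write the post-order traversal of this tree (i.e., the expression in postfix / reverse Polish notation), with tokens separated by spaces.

5 4 * 6 - 7 - 7 * 8 1 + +

Post-order on an expression tree gives postfix notation: for each operator, emit left operand, right operand, then the operator.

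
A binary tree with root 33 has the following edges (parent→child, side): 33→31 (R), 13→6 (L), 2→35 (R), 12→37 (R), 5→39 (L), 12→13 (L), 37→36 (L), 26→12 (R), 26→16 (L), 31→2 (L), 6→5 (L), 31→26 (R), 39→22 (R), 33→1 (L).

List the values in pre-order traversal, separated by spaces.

33 1 31 2 35 26 16 12 13 6 5 39 22 37 36

Pre-order visits the node, then its left subtree, then its right subtree.
Visit 33.
At 33: go left to 1.
  1 is a leaf — visit 1.
At 33: go right to 31.
  Visit 31.
  At 31: go left to 2.
    Visit 2.
    At 2: no left child.
    At 2: go right to 35.
      35 is a leaf — visit 35.
  At 31: go right to 26.
    Visit 26.
    At 26: go left to 16.
      16 is a leaf — visit 16.
    At 26: go right to 12.
      Visit 12.
      At 12: go left to 13.
        Visit 13.
        At 13: go left to 6.
          Visit 6.
          At 6: go left to 5.
            Visit 5.
            At 5: go left to 39.
              Visit 39.
              At 39: no left child.
              At 39: go right to 22.
                22 is a leaf — visit 22.
            At 5: no right child.
          At 6: no right child.
        At 13: no right child.
      At 12: go right to 37.
        Visit 37.
        At 37: go left to 36.
          36 is a leaf — visit 36.
        At 37: no right child.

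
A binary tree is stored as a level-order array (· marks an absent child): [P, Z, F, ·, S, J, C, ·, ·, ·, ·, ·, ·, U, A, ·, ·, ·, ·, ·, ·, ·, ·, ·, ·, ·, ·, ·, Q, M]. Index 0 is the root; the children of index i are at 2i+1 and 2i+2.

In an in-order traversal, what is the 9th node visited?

In-order visits the left subtree, then the node, then the right subtree.
At P: go left to Z.
  At Z: no left child.
  Visit Z.
  At Z: go right to S.
    S is a leaf — visit S.
Visit P.
At P: go right to F.
  At F: go left to J.
    J is a leaf — visit J.
  Visit F.
  At F: go right to C.
    At C: go left to U.
      At U: no left child.
      Visit U.
      At U: go right to Q.
        Q is a leaf — visit Q.
    Visit C.
    At C: go right to A.
      At A: go left to M.
        M is a leaf — visit M.
      Visit A.
      At A: no right child.
Full in-order sequence: Z, S, P, J, F, U, Q, C, M, A.

M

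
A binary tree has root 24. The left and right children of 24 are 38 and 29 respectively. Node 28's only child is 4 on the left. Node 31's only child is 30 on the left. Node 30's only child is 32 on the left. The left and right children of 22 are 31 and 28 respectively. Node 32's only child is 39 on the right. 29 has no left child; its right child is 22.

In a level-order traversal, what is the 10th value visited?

39

Level-order visits nodes level by level from the root, left to right within each level.
Level 0: 24
Level 1: 38, 29
Level 2: 22
Level 3: 31, 28
Level 4: 30, 4
Level 5: 32
Level 6: 39
Full level-order sequence: 24, 38, 29, 22, 31, 28, 30, 4, 32, 39.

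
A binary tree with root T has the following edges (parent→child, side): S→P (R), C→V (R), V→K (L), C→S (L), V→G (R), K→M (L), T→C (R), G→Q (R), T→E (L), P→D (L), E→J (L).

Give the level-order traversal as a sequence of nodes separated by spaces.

Level-order visits nodes level by level from the root, left to right within each level.
Level 0: T
Level 1: E, C
Level 2: J, S, V
Level 3: P, K, G
Level 4: D, M, Q

T E C J S V P K G D M Q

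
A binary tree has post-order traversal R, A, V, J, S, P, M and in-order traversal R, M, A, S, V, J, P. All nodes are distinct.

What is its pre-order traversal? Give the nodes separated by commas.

The last element of post-order is the root; it splits in-order into left and right subtrees.
Root M: left subtree has 1 node {R}, right has 5 {A, S, V, J, P}.
  Root P: left subtree has 4 nodes {A, S, V, J}, right has 0 { }.
    Root S: left subtree has 1 node {A}, right has 2 {V, J}.
      Root J: left subtree has 1 node {V}, right has 0 { }.

M, R, P, S, A, J, V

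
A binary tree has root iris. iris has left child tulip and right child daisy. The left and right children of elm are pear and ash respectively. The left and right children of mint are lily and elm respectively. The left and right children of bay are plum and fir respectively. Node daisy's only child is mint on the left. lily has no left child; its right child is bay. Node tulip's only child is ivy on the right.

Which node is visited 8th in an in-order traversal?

mint

In-order visits the left subtree, then the node, then the right subtree.
At iris: go left to tulip.
  At tulip: no left child.
  Visit tulip.
  At tulip: go right to ivy.
    ivy is a leaf — visit ivy.
Visit iris.
At iris: go right to daisy.
  At daisy: go left to mint.
    At mint: go left to lily.
      At lily: no left child.
      Visit lily.
      At lily: go right to bay.
        At bay: go left to plum.
          plum is a leaf — visit plum.
        Visit bay.
        At bay: go right to fir.
          fir is a leaf — visit fir.
    Visit mint.
    At mint: go right to elm.
      At elm: go left to pear.
        pear is a leaf — visit pear.
      Visit elm.
      At elm: go right to ash.
        ash is a leaf — visit ash.
  Visit daisy.
  At daisy: no right child.
Full in-order sequence: tulip, ivy, iris, lily, plum, bay, fir, mint, pear, elm, ash, daisy.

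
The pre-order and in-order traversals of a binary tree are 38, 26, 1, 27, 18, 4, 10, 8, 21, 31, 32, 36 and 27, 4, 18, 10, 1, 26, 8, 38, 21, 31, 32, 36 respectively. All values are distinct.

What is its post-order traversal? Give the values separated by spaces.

The first element of pre-order is the root; it splits in-order into left and right subtrees.
Root 38: left subtree has 7 nodes {27, 4, 18, 10, 1, 26, 8}, right has 4 {21, 31, 32, 36}.
  Root 26: left subtree has 5 nodes {27, 4, 18, 10, 1}, right has 1 {8}.
    Root 1: left subtree has 4 nodes {27, 4, 18, 10}, right has 0 { }.
      Root 27: left subtree has 0 nodes { }, right has 3 {4, 18, 10}.
        Root 18: left subtree has 1 node {4}, right has 1 {10}.
  Root 21: left subtree has 0 nodes { }, right has 3 {31, 32, 36}.
    Root 31: left subtree has 0 nodes { }, right has 2 {32, 36}.
      Root 32: left subtree has 0 nodes { }, right has 1 {36}.

4 10 18 27 1 8 26 36 32 31 21 38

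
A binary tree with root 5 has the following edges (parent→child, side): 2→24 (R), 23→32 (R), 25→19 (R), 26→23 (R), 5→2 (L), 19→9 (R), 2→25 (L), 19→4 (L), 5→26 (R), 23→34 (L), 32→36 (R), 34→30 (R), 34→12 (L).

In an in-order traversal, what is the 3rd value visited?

19

In-order visits the left subtree, then the node, then the right subtree.
At 5: go left to 2.
  At 2: go left to 25.
    At 25: no left child.
    Visit 25.
    At 25: go right to 19.
      At 19: go left to 4.
        4 is a leaf — visit 4.
      Visit 19.
      At 19: go right to 9.
        9 is a leaf — visit 9.
  Visit 2.
  At 2: go right to 24.
    24 is a leaf — visit 24.
Visit 5.
At 5: go right to 26.
  At 26: no left child.
  Visit 26.
  At 26: go right to 23.
    At 23: go left to 34.
      At 34: go left to 12.
        12 is a leaf — visit 12.
      Visit 34.
      At 34: go right to 30.
        30 is a leaf — visit 30.
    Visit 23.
    At 23: go right to 32.
      At 32: no left child.
      Visit 32.
      At 32: go right to 36.
        36 is a leaf — visit 36.
Full in-order sequence: 25, 4, 19, 9, 2, 24, 5, 26, 12, 34, 30, 23, 32, 36.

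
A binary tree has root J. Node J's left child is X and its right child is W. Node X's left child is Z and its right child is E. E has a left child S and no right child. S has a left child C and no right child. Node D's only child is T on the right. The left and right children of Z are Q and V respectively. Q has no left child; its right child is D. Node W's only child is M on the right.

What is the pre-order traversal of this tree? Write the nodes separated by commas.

J, X, Z, Q, D, T, V, E, S, C, W, M

Pre-order visits the node, then its left subtree, then its right subtree.
Visit J.
At J: go left to X.
  Visit X.
  At X: go left to Z.
    Visit Z.
    At Z: go left to Q.
      Visit Q.
      At Q: no left child.
      At Q: go right to D.
        Visit D.
        At D: no left child.
        At D: go right to T.
          T is a leaf — visit T.
    At Z: go right to V.
      V is a leaf — visit V.
  At X: go right to E.
    Visit E.
    At E: go left to S.
      Visit S.
      At S: go left to C.
        C is a leaf — visit C.
      At S: no right child.
    At E: no right child.
At J: go right to W.
  Visit W.
  At W: no left child.
  At W: go right to M.
    M is a leaf — visit M.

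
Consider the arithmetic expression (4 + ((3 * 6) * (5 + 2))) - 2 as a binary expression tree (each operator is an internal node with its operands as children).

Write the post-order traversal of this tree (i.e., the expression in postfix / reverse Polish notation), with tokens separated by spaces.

4 3 6 * 5 2 + * + 2 -

Post-order on an expression tree gives postfix notation: for each operator, emit left operand, right operand, then the operator.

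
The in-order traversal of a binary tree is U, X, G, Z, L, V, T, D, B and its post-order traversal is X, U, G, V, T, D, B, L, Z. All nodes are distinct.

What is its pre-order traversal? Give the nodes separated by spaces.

The last element of post-order is the root; it splits in-order into left and right subtrees.
Root Z: left subtree has 3 nodes {U, X, G}, right has 5 {L, V, T, D, B}.
  Root G: left subtree has 2 nodes {U, X}, right has 0 { }.
    Root U: left subtree has 0 nodes { }, right has 1 {X}.
  Root L: left subtree has 0 nodes { }, right has 4 {V, T, D, B}.
    Root B: left subtree has 3 nodes {V, T, D}, right has 0 { }.
      Root D: left subtree has 2 nodes {V, T}, right has 0 { }.
        Root T: left subtree has 1 node {V}, right has 0 { }.

Z G U X L B D T V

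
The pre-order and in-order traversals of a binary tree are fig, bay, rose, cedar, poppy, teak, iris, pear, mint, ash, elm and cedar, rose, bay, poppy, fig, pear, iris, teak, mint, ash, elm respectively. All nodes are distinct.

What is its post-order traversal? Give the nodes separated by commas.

The first element of pre-order is the root; it splits in-order into left and right subtrees.
Root fig: left subtree has 4 nodes {cedar, rose, bay, poppy}, right has 6 {pear, iris, teak, mint, ash, elm}.
  Root bay: left subtree has 2 nodes {cedar, rose}, right has 1 {poppy}.
    Root rose: left subtree has 1 node {cedar}, right has 0 { }.
  Root teak: left subtree has 2 nodes {pear, iris}, right has 3 {mint, ash, elm}.
    Root iris: left subtree has 1 node {pear}, right has 0 { }.
    Root mint: left subtree has 0 nodes { }, right has 2 {ash, elm}.
      Root ash: left subtree has 0 nodes { }, right has 1 {elm}.

cedar, rose, poppy, bay, pear, iris, elm, ash, mint, teak, fig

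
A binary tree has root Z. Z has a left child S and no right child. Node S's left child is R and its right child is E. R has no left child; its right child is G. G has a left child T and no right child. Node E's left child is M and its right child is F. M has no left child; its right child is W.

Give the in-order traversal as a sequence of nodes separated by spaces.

In-order visits the left subtree, then the node, then the right subtree.
At Z: go left to S.
  At S: go left to R.
    At R: no left child.
    Visit R.
    At R: go right to G.
      At G: go left to T.
        T is a leaf — visit T.
      Visit G.
      At G: no right child.
  Visit S.
  At S: go right to E.
    At E: go left to M.
      At M: no left child.
      Visit M.
      At M: go right to W.
        W is a leaf — visit W.
    Visit E.
    At E: go right to F.
      F is a leaf — visit F.
Visit Z.
At Z: no right child.

R T G S M W E F Z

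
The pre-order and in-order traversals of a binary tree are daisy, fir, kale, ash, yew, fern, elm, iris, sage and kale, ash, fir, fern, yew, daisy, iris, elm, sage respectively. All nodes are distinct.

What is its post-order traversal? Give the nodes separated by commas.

ash, kale, fern, yew, fir, iris, sage, elm, daisy

The first element of pre-order is the root; it splits in-order into left and right subtrees.
Root daisy: left subtree has 5 nodes {kale, ash, fir, fern, yew}, right has 3 {iris, elm, sage}.
  Root fir: left subtree has 2 nodes {kale, ash}, right has 2 {fern, yew}.
    Root kale: left subtree has 0 nodes { }, right has 1 {ash}.
    Root yew: left subtree has 1 node {fern}, right has 0 { }.
  Root elm: left subtree has 1 node {iris}, right has 1 {sage}.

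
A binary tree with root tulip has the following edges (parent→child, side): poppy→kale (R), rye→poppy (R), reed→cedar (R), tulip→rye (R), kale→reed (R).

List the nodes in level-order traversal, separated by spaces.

tulip rye poppy kale reed cedar

Level-order visits nodes level by level from the root, left to right within each level.
Level 0: tulip
Level 1: rye
Level 2: poppy
Level 3: kale
Level 4: reed
Level 5: cedar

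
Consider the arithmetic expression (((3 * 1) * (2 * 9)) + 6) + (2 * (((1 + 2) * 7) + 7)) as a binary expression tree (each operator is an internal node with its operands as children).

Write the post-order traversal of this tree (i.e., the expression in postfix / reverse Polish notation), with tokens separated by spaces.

Post-order on an expression tree gives postfix notation: for each operator, emit left operand, right operand, then the operator.

3 1 * 2 9 * * 6 + 2 1 2 + 7 * 7 + * +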